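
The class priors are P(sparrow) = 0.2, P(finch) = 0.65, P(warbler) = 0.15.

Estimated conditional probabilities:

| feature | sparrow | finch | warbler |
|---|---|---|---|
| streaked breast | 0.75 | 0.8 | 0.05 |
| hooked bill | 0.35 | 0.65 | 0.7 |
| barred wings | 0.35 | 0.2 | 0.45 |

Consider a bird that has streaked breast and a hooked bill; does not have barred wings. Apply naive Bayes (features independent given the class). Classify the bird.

sparrow: 0.2 × 0.75 × 0.35 × (1−0.35) = 0.034125
finch: 0.65 × 0.8 × 0.65 × (1−0.2) = 0.2704
warbler: 0.15 × 0.05 × 0.7 × (1−0.45) = 0.0028875
Highest score → finch.

finch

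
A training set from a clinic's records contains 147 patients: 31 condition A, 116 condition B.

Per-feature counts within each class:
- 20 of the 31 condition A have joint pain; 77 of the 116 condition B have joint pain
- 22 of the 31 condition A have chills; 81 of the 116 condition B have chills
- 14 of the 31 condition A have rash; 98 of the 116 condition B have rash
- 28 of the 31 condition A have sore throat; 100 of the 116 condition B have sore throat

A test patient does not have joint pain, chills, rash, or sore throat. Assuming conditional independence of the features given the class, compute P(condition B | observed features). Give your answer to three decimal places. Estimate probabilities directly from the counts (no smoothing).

0.598

condition A: (31/147) × (11/31) × (9/31) × (17/31) × (3/31) ≈ 0.00115293
condition B: (116/147) × (39/116) × (35/116) × (18/116) × (16/116) ≈ 0.0017133
P(condition B | x) = 0.0017133 / 0.00286623 ≈ 0.598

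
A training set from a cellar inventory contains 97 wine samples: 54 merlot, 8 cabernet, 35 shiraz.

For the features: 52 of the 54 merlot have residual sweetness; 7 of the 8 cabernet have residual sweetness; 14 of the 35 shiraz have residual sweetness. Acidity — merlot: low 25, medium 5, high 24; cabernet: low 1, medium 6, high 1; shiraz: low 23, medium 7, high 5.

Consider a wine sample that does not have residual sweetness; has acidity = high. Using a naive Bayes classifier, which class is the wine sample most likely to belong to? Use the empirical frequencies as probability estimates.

merlot: (54/97) × (2/54) × (24/54) ≈ 0.0091638
cabernet: (8/97) × (1/8) × (1/8) ≈ 0.00128866
shiraz: (35/97) × (21/35) × (5/35) ≈ 0.0309278
Highest score → shiraz.

shiraz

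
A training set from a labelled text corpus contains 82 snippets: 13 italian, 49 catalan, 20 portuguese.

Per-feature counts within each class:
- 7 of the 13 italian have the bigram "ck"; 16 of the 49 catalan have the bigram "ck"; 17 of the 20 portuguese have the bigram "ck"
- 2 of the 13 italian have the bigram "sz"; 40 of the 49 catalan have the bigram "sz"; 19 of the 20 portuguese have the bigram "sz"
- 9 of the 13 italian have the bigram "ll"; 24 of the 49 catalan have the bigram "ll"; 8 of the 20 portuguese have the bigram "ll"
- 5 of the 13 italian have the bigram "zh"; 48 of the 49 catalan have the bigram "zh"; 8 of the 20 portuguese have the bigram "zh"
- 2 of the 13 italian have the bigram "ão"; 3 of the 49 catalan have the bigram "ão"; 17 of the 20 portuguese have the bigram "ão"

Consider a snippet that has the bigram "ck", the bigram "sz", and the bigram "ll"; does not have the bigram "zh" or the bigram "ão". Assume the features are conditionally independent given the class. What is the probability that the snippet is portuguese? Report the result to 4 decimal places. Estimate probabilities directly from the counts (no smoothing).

0.5323

italian: (13/82) × (7/13) × (2/13) × (9/13) × (8/13) × (11/13) ≈ 0.00473441
catalan: (49/82) × (16/49) × (40/49) × (24/49) × (1/49) × (46/49) ≈ 0.00149469
portuguese: (20/82) × (17/20) × (19/20) × (8/20) × (12/20) × (3/20) ≈ 0.00709024
P(portuguese | x) = 0.00709024 / 0.01331934 ≈ 0.5323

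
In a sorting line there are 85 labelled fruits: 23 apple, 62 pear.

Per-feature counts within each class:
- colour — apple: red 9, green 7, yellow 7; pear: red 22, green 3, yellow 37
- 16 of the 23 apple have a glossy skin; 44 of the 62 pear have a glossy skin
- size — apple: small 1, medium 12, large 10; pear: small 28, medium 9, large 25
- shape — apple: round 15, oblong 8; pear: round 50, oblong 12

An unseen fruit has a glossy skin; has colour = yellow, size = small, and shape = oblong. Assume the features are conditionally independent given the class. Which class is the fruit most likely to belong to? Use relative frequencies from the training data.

pear

apple: (23/85) × (7/23) × (16/23) × (1/23) × (8/23) ≈ 0.000866374
pear: (62/85) × (37/62) × (44/62) × (28/62) × (12/62) ≈ 0.0270022
Highest score → pear.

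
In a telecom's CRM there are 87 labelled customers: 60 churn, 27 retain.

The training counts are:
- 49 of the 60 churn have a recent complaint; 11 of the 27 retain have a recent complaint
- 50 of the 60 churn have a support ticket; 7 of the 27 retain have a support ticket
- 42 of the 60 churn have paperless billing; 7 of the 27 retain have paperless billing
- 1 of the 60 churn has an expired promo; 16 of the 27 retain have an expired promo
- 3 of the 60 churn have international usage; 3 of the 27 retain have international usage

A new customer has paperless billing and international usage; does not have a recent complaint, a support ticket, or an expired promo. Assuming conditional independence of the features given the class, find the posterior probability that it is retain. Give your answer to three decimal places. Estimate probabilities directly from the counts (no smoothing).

churn: (60/87) × (11/60) × (10/60) × (42/60) × (59/60) × (3/60) ≈ 0.000725255
retain: (27/87) × (16/27) × (20/27) × (7/27) × (11/27) × (3/27) ≈ 0.00159878
P(retain | x) = 0.00159878 / 0.002324035 ≈ 0.688

0.688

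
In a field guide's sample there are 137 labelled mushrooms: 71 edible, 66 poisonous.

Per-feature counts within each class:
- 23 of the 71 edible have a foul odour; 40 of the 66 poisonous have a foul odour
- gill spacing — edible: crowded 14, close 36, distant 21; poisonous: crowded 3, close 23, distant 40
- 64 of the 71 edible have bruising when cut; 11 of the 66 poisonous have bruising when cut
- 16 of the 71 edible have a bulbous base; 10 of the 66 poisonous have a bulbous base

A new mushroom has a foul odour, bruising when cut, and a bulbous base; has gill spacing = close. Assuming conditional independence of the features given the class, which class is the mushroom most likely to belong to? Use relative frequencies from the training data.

edible

edible: (71/137) × (23/71) × (36/71) × (64/71) × (16/71) ≈ 0.0172916
poisonous: (66/137) × (40/66) × (23/66) × (11/66) × (10/66) ≈ 0.00256938
Highest score → edible.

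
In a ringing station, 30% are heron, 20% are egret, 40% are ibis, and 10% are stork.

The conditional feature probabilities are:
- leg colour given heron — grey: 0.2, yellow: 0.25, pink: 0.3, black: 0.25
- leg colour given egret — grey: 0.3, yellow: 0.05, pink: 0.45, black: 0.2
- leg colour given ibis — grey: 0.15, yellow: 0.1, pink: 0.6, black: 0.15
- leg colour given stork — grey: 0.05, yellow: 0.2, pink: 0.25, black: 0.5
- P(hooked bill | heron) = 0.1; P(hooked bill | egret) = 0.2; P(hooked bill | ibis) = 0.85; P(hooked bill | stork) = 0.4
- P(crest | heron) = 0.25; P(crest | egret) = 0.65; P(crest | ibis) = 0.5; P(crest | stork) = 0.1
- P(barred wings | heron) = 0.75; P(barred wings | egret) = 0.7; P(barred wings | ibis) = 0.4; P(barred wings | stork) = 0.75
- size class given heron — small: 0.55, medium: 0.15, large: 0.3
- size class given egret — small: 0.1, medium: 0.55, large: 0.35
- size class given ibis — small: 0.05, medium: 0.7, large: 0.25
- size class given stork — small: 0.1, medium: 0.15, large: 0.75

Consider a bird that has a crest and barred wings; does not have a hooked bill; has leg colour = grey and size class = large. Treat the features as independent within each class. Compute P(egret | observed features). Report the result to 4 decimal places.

0.6764

heron: 0.3 × 0.2 × (1−0.1) × 0.25 × 0.75 × 0.3 = 0.0030375
egret: 0.2 × 0.3 × (1−0.2) × 0.65 × 0.7 × 0.35 = 0.007644
ibis: 0.4 × 0.15 × (1−0.85) × 0.5 × 0.4 × 0.25 = 0.00045
stork: 0.1 × 0.05 × (1−0.4) × 0.1 × 0.75 × 0.75 = 0.00016875
P(egret | x) = 0.007644 / 0.01130025 ≈ 0.6764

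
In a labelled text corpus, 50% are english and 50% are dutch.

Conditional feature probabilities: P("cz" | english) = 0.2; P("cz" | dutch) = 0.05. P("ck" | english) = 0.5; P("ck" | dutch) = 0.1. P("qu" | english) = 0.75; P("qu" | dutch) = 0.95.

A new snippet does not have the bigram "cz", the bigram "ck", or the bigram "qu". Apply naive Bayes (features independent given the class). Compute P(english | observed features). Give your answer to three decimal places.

0.701

english: 0.5 × (1−0.2) × (1−0.5) × (1−0.75) = 0.05
dutch: 0.5 × (1−0.05) × (1−0.1) × (1−0.95) = 0.021375
P(english | x) = 0.05 / 0.071375 ≈ 0.701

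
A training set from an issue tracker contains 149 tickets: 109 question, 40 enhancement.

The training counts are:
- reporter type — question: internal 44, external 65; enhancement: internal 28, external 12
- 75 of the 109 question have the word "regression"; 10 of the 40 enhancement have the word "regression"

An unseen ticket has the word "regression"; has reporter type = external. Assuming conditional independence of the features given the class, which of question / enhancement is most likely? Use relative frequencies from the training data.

question

question: (109/149) × (65/109) × (75/109) ≈ 0.300166
enhancement: (40/149) × (12/40) × (10/40) ≈ 0.0201342
Highest score → question.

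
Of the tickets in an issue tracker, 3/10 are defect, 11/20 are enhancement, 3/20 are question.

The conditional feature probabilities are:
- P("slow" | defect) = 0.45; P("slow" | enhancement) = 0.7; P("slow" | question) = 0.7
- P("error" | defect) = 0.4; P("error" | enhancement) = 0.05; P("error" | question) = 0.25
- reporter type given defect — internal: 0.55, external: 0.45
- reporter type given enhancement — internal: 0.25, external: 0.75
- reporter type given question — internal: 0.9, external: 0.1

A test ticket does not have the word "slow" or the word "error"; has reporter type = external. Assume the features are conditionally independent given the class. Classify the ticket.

defect: 0.3 × (1−0.45) × (1−0.4) × 0.45 = 0.04455
enhancement: 0.55 × (1−0.7) × (1−0.05) × 0.75 = 0.1175625
question: 0.15 × (1−0.7) × (1−0.25) × 0.1 = 0.003375
Highest score → enhancement.

enhancement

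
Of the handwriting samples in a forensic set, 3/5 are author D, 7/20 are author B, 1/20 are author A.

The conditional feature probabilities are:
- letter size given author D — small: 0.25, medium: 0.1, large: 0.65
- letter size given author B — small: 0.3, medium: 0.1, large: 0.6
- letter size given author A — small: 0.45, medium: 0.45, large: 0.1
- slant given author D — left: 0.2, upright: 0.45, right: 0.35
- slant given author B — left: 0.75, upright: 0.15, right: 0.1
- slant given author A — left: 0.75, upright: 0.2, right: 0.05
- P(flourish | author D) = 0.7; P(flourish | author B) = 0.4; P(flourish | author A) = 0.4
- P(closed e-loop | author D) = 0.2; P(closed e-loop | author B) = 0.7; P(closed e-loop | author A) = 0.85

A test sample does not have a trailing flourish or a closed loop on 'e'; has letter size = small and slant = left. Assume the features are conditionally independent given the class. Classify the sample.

author D: 0.6 × 0.25 × 0.2 × (1−0.7) × (1−0.2) = 0.0072
author B: 0.35 × 0.3 × 0.75 × (1−0.4) × (1−0.7) = 0.014175
author A: 0.05 × 0.45 × 0.75 × (1−0.4) × (1−0.85) = 0.00151875
Highest score → author B.

author B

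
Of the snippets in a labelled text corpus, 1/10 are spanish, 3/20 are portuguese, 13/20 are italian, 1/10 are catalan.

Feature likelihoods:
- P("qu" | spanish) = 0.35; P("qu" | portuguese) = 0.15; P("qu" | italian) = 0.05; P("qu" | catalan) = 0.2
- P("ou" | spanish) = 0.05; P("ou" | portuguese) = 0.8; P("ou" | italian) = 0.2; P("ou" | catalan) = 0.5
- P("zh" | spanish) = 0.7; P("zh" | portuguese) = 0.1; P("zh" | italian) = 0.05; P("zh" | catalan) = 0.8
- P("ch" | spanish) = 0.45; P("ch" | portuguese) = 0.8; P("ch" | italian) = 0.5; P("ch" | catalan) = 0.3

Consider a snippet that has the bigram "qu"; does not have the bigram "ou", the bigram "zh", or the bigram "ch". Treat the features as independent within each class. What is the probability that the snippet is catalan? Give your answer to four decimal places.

0.0698

spanish: 0.1 × 0.35 × (1−0.05) × (1−0.7) × (1−0.45) = 0.00548625
portuguese: 0.15 × 0.15 × (1−0.8) × (1−0.1) × (1−0.8) = 0.00081
italian: 0.65 × 0.05 × (1−0.2) × (1−0.05) × (1−0.5) = 0.01235
catalan: 0.1 × 0.2 × (1−0.5) × (1−0.8) × (1−0.3) = 0.0014
P(catalan | x) = 0.0014 / 0.02004625 ≈ 0.0698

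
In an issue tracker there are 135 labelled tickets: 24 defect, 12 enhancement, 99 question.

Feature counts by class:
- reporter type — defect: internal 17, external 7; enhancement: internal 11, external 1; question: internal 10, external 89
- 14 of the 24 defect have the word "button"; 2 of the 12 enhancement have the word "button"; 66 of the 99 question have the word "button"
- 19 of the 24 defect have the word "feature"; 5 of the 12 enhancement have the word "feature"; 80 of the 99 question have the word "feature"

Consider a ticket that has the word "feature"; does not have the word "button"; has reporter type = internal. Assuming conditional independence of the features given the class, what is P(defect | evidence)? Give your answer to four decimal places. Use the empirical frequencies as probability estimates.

0.4627

defect: (24/135) × (17/24) × (10/24) × (19/24) ≈ 0.0415381
enhancement: (12/135) × (11/12) × (10/12) × (5/12) ≈ 0.0282922
question: (99/135) × (10/99) × (33/99) × (80/99) ≈ 0.0199526
P(defect | x) = 0.0415381 / 0.0897829 ≈ 0.4627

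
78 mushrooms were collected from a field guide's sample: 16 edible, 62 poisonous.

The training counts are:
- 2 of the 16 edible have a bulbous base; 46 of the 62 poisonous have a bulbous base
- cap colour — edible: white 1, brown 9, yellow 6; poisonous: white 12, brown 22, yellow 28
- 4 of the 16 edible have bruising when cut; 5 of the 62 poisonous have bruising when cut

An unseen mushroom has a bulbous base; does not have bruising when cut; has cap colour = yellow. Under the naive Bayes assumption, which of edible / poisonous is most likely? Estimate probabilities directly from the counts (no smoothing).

edible: (16/78) × (2/16) × (6/16) × (12/16) ≈ 0.00721154
poisonous: (62/78) × (46/62) × (28/62) × (57/62) ≈ 0.244857
Highest score → poisonous.

poisonous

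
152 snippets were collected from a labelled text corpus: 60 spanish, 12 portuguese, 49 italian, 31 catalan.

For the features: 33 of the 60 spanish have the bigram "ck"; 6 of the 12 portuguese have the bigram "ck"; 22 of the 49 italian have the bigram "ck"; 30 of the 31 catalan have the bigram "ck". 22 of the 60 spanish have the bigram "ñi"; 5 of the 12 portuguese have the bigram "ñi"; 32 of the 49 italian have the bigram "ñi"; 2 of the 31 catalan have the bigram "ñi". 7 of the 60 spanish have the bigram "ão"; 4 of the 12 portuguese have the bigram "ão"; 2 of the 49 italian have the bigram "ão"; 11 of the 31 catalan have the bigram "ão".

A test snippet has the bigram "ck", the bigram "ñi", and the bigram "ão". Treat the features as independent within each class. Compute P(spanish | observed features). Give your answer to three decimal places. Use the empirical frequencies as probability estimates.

spanish: (60/152) × (33/60) × (22/60) × (7/60) ≈ 0.00928728
portuguese: (12/152) × (6/12) × (5/12) × (4/12) ≈ 0.00548246
italian: (49/152) × (22/49) × (32/49) × (2/49) ≈ 0.00385804
catalan: (31/152) × (30/31) × (2/31) × (11/31) ≈ 0.00451832
P(spanish | x) = 0.00928728 / 0.0231461 ≈ 0.401

0.401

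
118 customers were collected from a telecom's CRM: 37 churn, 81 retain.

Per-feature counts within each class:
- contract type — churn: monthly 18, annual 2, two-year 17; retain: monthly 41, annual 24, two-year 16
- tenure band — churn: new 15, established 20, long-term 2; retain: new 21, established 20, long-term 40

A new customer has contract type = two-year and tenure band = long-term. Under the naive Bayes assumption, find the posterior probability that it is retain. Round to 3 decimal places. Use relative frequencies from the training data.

churn: (37/118) × (17/37) × (2/37) ≈ 0.00778745
retain: (81/118) × (16/81) × (40/81) ≈ 0.0669596
P(retain | x) = 0.0669596 / 0.07474705 ≈ 0.896

0.896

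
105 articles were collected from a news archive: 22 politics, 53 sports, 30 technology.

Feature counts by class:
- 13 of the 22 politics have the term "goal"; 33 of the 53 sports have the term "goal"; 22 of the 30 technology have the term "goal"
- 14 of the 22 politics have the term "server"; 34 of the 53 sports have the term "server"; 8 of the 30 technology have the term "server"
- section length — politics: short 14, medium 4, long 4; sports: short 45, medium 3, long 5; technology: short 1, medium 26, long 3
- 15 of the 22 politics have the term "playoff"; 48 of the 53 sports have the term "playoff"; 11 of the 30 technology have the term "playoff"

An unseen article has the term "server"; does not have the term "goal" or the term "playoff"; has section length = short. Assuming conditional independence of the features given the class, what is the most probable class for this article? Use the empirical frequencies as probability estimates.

politics: (22/105) × (9/22) × (14/22) × (14/22) × (7/22) ≈ 0.0110443
sports: (53/105) × (20/53) × (34/53) × (45/53) × (5/53) ≈ 0.00978756
technology: (30/105) × (8/30) × (8/30) × (1/30) × (19/30) ≈ 0.000428924
Highest score → politics.

politics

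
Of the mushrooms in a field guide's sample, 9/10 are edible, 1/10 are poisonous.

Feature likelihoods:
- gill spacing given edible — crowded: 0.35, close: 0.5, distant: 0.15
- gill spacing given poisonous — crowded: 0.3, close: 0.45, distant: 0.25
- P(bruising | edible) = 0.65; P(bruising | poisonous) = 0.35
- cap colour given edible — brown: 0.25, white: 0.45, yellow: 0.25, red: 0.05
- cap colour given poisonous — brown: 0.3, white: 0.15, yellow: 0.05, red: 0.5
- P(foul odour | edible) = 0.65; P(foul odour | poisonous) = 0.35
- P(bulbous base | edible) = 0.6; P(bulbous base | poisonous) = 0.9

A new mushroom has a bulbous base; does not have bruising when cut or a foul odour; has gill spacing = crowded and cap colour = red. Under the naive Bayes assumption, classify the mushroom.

edible: 0.9 × 0.35 × (1−0.65) × 0.05 × (1−0.65) × 0.6 = 0.001157625
poisonous: 0.1 × 0.3 × (1−0.35) × 0.5 × (1−0.35) × 0.9 = 0.00570375
Highest score → poisonous.

poisonous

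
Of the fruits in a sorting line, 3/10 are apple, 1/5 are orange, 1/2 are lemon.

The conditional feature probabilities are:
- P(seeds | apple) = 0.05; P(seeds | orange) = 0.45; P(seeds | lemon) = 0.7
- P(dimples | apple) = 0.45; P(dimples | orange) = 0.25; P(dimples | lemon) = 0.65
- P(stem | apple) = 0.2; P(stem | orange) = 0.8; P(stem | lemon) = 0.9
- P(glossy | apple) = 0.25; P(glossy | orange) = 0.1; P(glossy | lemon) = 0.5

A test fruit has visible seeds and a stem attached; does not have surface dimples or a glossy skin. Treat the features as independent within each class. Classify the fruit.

apple: 0.3 × 0.05 × (1−0.45) × 0.2 × (1−0.25) = 0.0012375
orange: 0.2 × 0.45 × (1−0.25) × 0.8 × (1−0.1) = 0.0486
lemon: 0.5 × 0.7 × (1−0.65) × 0.9 × (1−0.5) = 0.055125
Highest score → lemon.

lemon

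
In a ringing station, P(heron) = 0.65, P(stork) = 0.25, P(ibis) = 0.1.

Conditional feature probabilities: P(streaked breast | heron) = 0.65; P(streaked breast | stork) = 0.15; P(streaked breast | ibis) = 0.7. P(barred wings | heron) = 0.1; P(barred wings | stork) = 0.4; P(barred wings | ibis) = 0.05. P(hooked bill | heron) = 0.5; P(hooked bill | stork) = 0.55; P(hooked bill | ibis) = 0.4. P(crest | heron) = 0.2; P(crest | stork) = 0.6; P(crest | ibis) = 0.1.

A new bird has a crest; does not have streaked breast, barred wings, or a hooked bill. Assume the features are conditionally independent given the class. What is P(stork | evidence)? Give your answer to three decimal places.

heron: 0.65 × (1−0.65) × (1−0.1) × (1−0.5) × 0.2 = 0.020475
stork: 0.25 × (1−0.15) × (1−0.4) × (1−0.55) × 0.6 = 0.034425
ibis: 0.1 × (1−0.7) × (1−0.05) × (1−0.4) × 0.1 = 0.00171
P(stork | x) = 0.034425 / 0.05661 ≈ 0.608

0.608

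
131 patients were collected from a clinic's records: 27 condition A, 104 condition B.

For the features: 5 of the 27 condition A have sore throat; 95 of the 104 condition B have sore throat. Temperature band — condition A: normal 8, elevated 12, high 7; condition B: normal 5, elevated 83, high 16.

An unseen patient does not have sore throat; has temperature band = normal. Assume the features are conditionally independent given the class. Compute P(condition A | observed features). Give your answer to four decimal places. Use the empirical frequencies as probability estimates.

0.9378

condition A: (27/131) × (22/27) × (8/27) ≈ 0.0497597
condition B: (104/131) × (9/104) × (5/104) ≈ 0.00330299
P(condition A | x) = 0.0497597 / 0.05306269 ≈ 0.9378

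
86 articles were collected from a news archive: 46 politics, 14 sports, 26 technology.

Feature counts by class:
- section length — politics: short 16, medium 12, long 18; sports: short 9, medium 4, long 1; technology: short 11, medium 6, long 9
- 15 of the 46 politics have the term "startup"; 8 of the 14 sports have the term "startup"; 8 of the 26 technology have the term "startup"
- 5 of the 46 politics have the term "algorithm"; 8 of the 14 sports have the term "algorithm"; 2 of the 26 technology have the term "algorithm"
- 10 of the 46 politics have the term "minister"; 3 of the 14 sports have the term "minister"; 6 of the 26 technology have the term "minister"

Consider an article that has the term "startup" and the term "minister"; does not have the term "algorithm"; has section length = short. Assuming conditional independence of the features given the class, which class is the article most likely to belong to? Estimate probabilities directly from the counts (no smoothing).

politics: (46/86) × (16/46) × (15/46) × (41/46) × (10/46) ≈ 0.011755
sports: (14/86) × (9/14) × (8/14) × (6/14) × (3/14) ≈ 0.0054919
technology: (26/86) × (11/26) × (8/26) × (24/26) × (6/26) ≈ 0.00838353
Highest score → politics.

politics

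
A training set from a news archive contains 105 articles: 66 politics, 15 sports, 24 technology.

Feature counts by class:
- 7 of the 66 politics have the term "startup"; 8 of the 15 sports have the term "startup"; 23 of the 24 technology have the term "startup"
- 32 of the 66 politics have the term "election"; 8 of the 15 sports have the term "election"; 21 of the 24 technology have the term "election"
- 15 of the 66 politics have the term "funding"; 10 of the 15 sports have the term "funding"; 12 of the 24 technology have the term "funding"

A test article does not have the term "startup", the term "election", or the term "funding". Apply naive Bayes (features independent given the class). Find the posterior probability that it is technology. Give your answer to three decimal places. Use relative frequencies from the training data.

0.003

politics: (66/105) × (59/66) × (34/66) × (51/66) ≈ 0.223678
sports: (15/105) × (7/15) × (7/15) × (5/15) ≈ 0.0103704
technology: (24/105) × (1/24) × (3/24) × (12/24) ≈ 0.000595238
P(technology | x) = 0.000595238 / 0.234643638 ≈ 0.003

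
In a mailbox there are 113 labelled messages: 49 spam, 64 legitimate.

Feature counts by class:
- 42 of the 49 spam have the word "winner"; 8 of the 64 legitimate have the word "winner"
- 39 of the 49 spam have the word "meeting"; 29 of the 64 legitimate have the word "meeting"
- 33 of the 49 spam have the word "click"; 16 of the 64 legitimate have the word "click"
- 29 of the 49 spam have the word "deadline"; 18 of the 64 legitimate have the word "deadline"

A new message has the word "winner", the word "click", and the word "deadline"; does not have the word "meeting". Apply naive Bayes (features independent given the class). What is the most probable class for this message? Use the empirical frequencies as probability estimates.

spam: (49/113) × (42/49) × (10/49) × (33/49) × (29/49) ≈ 0.0302339
legitimate: (64/113) × (8/64) × (35/64) × (16/64) × (18/64) ≈ 0.00272228
Highest score → spam.

spam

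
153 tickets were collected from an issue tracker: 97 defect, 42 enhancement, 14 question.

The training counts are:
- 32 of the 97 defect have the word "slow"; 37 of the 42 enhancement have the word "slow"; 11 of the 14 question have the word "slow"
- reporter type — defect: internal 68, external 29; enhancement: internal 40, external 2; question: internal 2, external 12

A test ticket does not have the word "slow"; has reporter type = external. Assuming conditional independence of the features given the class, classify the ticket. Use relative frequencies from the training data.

defect

defect: (97/153) × (65/97) × (29/97) ≈ 0.127013
enhancement: (42/153) × (5/42) × (2/42) ≈ 0.00155618
question: (14/153) × (3/14) × (12/14) ≈ 0.0168067
Highest score → defect.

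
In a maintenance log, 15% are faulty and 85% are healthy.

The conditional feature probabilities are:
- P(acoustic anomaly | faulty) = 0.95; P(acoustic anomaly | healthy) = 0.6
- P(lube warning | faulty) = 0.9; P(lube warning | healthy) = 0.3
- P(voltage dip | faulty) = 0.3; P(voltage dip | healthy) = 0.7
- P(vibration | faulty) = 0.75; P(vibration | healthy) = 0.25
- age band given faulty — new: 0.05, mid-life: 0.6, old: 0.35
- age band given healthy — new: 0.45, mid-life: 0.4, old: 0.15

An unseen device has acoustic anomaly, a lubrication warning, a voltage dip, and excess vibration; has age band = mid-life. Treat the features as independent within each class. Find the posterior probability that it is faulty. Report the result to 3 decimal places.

faulty: 0.15 × 0.95 × 0.9 × 0.3 × 0.75 × 0.6 = 0.01731375
healthy: 0.85 × 0.6 × 0.3 × 0.7 × 0.25 × 0.4 = 0.01071
P(faulty | x) = 0.01731375 / 0.02802375 ≈ 0.618

0.618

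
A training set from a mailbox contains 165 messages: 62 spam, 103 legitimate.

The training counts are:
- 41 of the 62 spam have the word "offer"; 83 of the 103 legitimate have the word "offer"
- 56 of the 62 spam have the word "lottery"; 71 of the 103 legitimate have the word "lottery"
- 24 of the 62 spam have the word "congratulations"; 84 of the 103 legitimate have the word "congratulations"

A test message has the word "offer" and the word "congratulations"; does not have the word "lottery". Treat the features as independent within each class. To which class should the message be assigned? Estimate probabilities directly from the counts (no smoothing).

spam: (62/165) × (41/62) × (6/62) × (24/62) ≈ 0.00930849
legitimate: (103/165) × (83/103) × (32/103) × (84/103) ≈ 0.127453
Highest score → legitimate.

legitimate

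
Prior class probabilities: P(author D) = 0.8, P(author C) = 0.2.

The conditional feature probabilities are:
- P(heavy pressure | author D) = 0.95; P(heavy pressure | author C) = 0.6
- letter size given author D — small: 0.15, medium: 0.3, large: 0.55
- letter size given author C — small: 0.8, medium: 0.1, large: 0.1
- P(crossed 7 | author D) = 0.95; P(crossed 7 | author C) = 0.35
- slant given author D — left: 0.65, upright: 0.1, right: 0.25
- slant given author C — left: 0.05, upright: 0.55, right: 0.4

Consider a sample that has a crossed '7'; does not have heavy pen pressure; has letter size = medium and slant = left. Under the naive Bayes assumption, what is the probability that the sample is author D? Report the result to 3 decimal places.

author D: 0.8 × (1−0.95) × 0.3 × 0.95 × 0.65 = 0.00741
author C: 0.2 × (1−0.6) × 0.1 × 0.35 × 0.05 = 0.00014
P(author D | x) = 0.00741 / 0.00755 ≈ 0.981

0.981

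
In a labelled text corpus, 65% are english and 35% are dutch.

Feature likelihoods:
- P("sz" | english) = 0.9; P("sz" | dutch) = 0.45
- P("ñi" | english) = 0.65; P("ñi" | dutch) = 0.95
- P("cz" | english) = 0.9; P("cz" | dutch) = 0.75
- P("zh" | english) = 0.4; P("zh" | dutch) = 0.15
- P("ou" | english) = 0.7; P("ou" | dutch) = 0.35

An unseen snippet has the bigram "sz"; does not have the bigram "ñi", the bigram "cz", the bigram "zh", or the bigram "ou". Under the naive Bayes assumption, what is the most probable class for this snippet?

english

english: 0.65 × 0.9 × (1−0.65) × (1−0.9) × (1−0.4) × (1−0.7) = 0.0036855
dutch: 0.35 × 0.45 × (1−0.95) × (1−0.75) × (1−0.15) × (1−0.35) = 0.001087734375
Highest score → english.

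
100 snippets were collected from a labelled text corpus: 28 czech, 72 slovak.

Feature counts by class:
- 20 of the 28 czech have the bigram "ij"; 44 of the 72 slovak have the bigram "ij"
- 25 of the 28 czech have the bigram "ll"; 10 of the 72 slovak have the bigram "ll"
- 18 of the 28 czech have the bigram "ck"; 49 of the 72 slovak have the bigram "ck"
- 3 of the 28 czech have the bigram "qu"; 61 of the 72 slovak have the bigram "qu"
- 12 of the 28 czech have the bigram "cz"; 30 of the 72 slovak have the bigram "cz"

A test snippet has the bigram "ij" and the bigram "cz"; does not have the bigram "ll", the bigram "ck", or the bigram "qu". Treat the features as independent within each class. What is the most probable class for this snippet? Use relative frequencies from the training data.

czech: (28/100) × (20/28) × (3/28) × (10/28) × (25/28) × (12/28) ≈ 0.00292847
slovak: (72/100) × (44/72) × (62/72) × (23/72) × (11/72) × (30/72) ≈ 0.00770471
Highest score → slovak.

slovak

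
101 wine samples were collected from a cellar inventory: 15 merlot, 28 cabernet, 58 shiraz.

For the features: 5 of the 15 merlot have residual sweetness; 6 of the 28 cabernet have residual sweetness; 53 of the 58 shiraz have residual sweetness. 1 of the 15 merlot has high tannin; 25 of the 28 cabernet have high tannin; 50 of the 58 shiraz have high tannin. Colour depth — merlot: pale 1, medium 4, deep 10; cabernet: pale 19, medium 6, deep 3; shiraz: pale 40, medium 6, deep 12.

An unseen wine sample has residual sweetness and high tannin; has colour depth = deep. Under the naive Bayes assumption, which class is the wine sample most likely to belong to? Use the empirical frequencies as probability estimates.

shiraz

merlot: (15/101) × (5/15) × (1/15) × (10/15) ≈ 0.00220022
cabernet: (28/101) × (6/28) × (25/28) × (3/28) ≈ 0.00568297
shiraz: (58/101) × (53/58) × (50/58) × (12/58) ≈ 0.0935944
Highest score → shiraz.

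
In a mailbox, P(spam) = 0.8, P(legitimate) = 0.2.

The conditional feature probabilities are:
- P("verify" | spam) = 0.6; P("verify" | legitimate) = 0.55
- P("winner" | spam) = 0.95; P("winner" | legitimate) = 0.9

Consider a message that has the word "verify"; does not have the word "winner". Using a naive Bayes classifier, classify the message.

spam: 0.8 × 0.6 × (1−0.95) = 0.024
legitimate: 0.2 × 0.55 × (1−0.9) = 0.011
Highest score → spam.

spam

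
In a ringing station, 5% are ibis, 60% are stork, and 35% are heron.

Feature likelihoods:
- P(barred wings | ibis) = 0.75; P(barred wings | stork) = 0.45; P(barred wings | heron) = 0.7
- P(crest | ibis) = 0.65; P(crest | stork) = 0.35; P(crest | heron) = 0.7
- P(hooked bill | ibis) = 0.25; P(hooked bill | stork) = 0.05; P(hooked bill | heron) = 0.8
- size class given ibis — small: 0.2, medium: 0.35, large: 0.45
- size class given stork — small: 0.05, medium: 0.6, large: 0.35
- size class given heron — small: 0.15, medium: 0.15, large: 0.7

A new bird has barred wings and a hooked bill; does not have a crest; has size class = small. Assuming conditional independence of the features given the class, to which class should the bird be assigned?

ibis: 0.05 × 0.75 × (1−0.65) × 0.25 × 0.2 = 0.00065625
stork: 0.6 × 0.45 × (1−0.35) × 0.05 × 0.05 = 0.00043875
heron: 0.35 × 0.7 × (1−0.7) × 0.8 × 0.15 = 0.00882
Highest score → heron.

heron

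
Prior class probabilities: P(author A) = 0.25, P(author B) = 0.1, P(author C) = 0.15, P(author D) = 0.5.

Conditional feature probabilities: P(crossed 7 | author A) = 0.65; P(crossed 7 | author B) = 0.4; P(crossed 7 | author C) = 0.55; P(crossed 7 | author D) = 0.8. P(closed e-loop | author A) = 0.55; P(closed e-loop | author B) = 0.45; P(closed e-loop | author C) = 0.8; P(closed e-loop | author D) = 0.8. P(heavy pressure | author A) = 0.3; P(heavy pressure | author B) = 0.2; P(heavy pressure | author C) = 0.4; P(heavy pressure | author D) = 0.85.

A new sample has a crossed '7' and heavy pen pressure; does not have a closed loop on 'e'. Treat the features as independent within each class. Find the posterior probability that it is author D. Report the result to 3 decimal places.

author A: 0.25 × 0.65 × (1−0.55) × 0.3 = 0.0219375
author B: 0.1 × 0.4 × (1−0.45) × 0.2 = 0.0044
author C: 0.15 × 0.55 × (1−0.8) × 0.4 = 0.0066
author D: 0.5 × 0.8 × (1−0.8) × 0.85 = 0.068
P(author D | x) = 0.068 / 0.1009375 ≈ 0.674

0.674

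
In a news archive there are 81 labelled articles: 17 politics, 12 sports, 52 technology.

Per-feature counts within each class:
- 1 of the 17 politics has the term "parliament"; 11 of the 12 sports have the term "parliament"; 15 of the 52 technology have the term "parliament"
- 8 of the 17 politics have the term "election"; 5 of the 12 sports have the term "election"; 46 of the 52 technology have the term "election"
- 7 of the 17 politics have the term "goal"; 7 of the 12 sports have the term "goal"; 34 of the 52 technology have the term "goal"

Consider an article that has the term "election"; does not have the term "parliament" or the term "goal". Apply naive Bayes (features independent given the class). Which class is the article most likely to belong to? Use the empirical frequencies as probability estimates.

technology

politics: (17/81) × (16/17) × (8/17) × (10/17) ≈ 0.0546798
sports: (12/81) × (1/12) × (5/12) × (5/12) ≈ 0.00214335
technology: (52/81) × (37/52) × (46/52) × (18/52) ≈ 0.139875
Highest score → technology.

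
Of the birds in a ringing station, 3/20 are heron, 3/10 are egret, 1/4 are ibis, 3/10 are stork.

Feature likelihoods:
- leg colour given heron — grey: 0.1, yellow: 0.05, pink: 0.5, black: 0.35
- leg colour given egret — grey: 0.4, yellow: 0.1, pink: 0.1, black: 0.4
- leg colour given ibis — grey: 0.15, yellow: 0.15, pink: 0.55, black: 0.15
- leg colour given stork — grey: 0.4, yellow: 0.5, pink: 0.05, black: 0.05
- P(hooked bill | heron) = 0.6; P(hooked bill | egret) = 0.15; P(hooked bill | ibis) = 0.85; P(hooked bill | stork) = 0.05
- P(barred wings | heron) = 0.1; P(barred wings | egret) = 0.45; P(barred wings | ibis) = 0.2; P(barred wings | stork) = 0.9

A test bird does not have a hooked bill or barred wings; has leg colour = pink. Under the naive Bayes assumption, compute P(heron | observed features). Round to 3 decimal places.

0.458

heron: 0.15 × 0.5 × (1−0.6) × (1−0.1) = 0.027
egret: 0.3 × 0.1 × (1−0.15) × (1−0.45) = 0.014025
ibis: 0.25 × 0.55 × (1−0.85) × (1−0.2) = 0.0165
stork: 0.3 × 0.05 × (1−0.05) × (1−0.9) = 0.001425
P(heron | x) = 0.027 / 0.05895 ≈ 0.458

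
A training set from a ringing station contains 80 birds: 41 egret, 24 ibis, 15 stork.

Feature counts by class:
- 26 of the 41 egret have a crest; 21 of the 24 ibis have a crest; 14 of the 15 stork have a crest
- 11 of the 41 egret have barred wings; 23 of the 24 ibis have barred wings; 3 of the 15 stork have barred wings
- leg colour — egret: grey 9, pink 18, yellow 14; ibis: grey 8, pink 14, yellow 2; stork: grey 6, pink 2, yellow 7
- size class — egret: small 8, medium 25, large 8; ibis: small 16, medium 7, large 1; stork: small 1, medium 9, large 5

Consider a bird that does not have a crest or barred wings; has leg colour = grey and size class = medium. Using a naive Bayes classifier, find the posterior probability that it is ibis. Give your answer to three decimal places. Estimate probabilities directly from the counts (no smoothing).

egret: (41/80) × (15/41) × (30/41) × (9/41) × (25/41) ≈ 0.0183634
ibis: (24/80) × (3/24) × (1/24) × (8/24) × (7/24) ≈ 0.00015191
stork: (15/80) × (1/15) × (12/15) × (6/15) × (9/15) = 0.0024
P(ibis | x) = 0.00015191 / 0.02091531 ≈ 0.007

0.007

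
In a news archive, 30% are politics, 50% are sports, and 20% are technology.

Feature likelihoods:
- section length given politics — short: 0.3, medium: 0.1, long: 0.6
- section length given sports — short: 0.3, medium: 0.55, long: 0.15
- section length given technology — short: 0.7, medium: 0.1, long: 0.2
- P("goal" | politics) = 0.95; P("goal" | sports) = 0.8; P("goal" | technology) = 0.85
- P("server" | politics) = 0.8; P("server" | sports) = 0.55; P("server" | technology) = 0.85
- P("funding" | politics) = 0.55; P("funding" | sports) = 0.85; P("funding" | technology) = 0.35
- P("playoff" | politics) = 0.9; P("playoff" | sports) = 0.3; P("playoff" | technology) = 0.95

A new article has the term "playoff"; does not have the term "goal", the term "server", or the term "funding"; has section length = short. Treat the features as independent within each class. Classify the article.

technology

politics: 0.3 × 0.3 × (1−0.95) × (1−0.8) × (1−0.55) × 0.9 = 0.0003645
sports: 0.5 × 0.3 × (1−0.8) × (1−0.55) × (1−0.85) × 0.3 = 0.0006075
technology: 0.2 × 0.7 × (1−0.85) × (1−0.85) × (1−0.35) × 0.95 = 0.001945125
Highest score → technology.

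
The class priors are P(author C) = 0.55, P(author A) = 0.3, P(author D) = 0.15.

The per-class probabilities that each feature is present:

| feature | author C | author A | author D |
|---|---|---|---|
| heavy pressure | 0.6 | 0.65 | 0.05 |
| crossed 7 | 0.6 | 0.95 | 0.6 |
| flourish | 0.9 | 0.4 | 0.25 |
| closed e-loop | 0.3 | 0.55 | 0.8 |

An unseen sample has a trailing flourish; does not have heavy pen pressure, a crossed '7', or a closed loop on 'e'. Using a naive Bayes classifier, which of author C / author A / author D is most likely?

author C: 0.55 × (1−0.6) × (1−0.6) × 0.9 × (1−0.3) = 0.05544
author A: 0.3 × (1−0.65) × (1−0.95) × 0.4 × (1−0.55) = 0.000945
author D: 0.15 × (1−0.05) × (1−0.6) × 0.25 × (1−0.8) = 0.00285
Highest score → author C.

author C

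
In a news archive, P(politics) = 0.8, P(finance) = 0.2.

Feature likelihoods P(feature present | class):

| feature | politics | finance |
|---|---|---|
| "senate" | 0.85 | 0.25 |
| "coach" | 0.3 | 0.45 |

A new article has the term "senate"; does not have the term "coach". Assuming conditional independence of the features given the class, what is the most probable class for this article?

politics: 0.8 × 0.85 × (1−0.3) = 0.476
finance: 0.2 × 0.25 × (1−0.45) = 0.0275
Highest score → politics.

politics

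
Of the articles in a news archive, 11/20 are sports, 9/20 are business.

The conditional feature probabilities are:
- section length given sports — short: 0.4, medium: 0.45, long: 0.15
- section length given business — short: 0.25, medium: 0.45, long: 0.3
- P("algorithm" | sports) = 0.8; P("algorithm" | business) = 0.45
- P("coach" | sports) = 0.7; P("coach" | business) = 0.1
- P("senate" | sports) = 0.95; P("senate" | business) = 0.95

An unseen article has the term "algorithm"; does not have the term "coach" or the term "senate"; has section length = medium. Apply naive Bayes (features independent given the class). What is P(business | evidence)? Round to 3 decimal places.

sports: 0.55 × 0.45 × 0.8 × (1−0.7) × (1−0.95) = 0.00297
business: 0.45 × 0.45 × 0.45 × (1−0.1) × (1−0.95) = 0.004100625
P(business | x) = 0.004100625 / 0.007070625 ≈ 0.580

0.580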